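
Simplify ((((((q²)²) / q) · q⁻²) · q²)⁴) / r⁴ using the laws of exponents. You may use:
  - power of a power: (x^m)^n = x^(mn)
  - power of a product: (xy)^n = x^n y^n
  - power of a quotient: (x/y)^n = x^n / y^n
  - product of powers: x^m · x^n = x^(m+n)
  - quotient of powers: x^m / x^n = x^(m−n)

q¹²r⁻⁴

((((((q²)²) / q) · q⁻²) · q²)⁴) / r⁴
= ((((((q²)²) / q) · q⁻²)⁴) · ((q²)⁴)) / r⁴    [power of a product]
= ((((((q²)²) / q)⁴) · ((q⁻²)⁴)) · ((q²)⁴)) / r⁴    [power of a product]
= ((((((q²)²)⁴) / (q⁴)) · ((q⁻²)⁴)) · ((q²)⁴)) / r⁴    [power of a quotient]
= (((((q²)⁸) / (q⁴)) · ((q⁻²)⁴)) · ((q²)⁴)) / r⁴    [power of a power]
= (((q¹⁶ / (q⁴)) · ((q⁻²)⁴)) · ((q²)⁴)) / r⁴    [power of a power]
= ((q¹² · ((q⁻²)⁴)) · ((q²)⁴)) / r⁴    [quotient of powers]
= ((q¹² · q⁻⁸) · ((q²)⁴)) / r⁴    [power of a power]
= (q⁴ · ((q²)⁴)) / r⁴    [product of powers]
= (q⁴ · q⁸) / r⁴    [power of a power]
= q¹² / r⁴    [product of powers]
= q¹²r⁻⁴    [quotient of powers]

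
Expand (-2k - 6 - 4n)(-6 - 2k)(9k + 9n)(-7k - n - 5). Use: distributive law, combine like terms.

-1692k^3 - 3780k^2n - 3348k^2 - 2304kn^2 - 4752kn - 252k^4 - 792k^3n - 612k^2n^2 - 1620k - 1404n^2 - 1620n - 216n^3 - 72kn^3

(-2k - 6 - 4n)(-6 - 2k)(9k + 9n)(-7k - n - 5)
= (12k + 4k^2 + 36 + 12k + 24n + 8kn)(9k + 9n)(-7k - n - 5)    [distributive law]
= (24k + 4k^2 + 36 + 24n + 8kn)(9k + 9n)(-7k - n - 5)    [combine like terms]
= (216k^2 + 216kn + 36k^3 + 36k^2n + 324k + 324n + 216kn + 216n^2 + 72k^2n + 72kn^2)(-7k - n - 5)    [distributive law]
= (216k^2 + 432kn + 36k^3 + 108k^2n + 324k + 324n + 216n^2 + 72kn^2)(-7k - n - 5)    [combine like terms]
= -1512k^3 - 216k^2n - 1080k^2 - 3024k^2n - 432kn^2 - 2160kn - 252k^4 - 36k^3n - 180k^3 - 756k^3n - 108k^2n^2 - 540k^2n - 2268k^2 - 324kn - 1620k - 2268kn - 324n^2 - 1620n - 1512kn^2 - 216n^3 - 1080n^2 - 504k^2n^2 - 72kn^3 - 360kn^2    [distributive law]
= -1692k^3 - 3780k^2n - 3348k^2 - 2304kn^2 - 4752kn - 252k^4 - 792k^3n - 612k^2n^2 - 1620k - 1404n^2 - 1620n - 216n^3 - 72kn^3    [combine like terms]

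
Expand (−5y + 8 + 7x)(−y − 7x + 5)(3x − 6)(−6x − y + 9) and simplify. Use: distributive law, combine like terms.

(−5y + 8 + 7x)(−y − 7x + 5)(3x − 6)(−6x − y + 9)
= (5y^2 + 35xy − 25y − 8y − 56x + 40 − 7xy − 49x^2 + 35x)(3x − 6)(−6x − y + 9)    [distributive law]
= (5y^2 + 28xy − 33y − 21x + 40 − 49x^2)(3x − 6)(−6x − y + 9)    [combine like terms]
= (15xy^2 − 30y^2 + 84x^2y − 168xy − 99xy + 198y − 63x^2 + 126x + 120x − 240 − 147x^3 + 294x^2)(−6x − y + 9)    [distributive law]
= (15xy^2 − 30y^2 + 84x^2y − 267xy + 198y + 231x^2 + 246x − 240 − 147x^3)(−6x − y + 9)    [combine like terms]
= −90x^2y^2 − 15xy^3 + 135xy^2 + 180xy^2 + 30y^3 − 270y^2 − 504x^3y − 84x^2y^2 + 756x^2y + 1602x^2y + 267xy^2 − 2403xy − 1188xy − 198y^2 + 1782y − 1386x^3 − 231x^2y + 2079x^2 − 1476x^2 − 246xy + 2214x + 1440x + 240y − 2160 + 882x^4 + 147x^3y − 1323x^3    [distributive law]
= −174x^2y^2 − 15xy^3 + 582xy^2 + 30y^3 − 468y^2 − 357x^3y + 2127x^2y − 3837xy + 2022y − 2709x^3 + 603x^2 + 3654x − 2160 + 882x^4    [combine like terms]

−174x^2y^2 − 15xy^3 + 582xy^2 + 30y^3 − 468y^2 − 357x^3y + 2127x^2y − 3837xy + 2022y − 2709x^3 + 603x^2 + 3654x − 2160 + 882x^4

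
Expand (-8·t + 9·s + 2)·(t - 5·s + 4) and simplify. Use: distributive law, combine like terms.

-8·t^2 + 49·s·t - 30·t - 45·s^2 + 26·s + 8

(-8·t + 9·s + 2)·(t - 5·s + 4)
= -8·t^2 + 40·s·t - 32·t + 9·s·t - 45·s^2 + 36·s + 2·t - 10·s + 8    [distributive law]
= -8·t^2 + 49·s·t - 30·t - 45·s^2 + 26·s + 8    [combine like terms]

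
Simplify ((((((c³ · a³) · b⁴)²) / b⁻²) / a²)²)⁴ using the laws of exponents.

a³²·b⁸⁰·c⁴⁸

((((((c³ · a³) · b⁴)²) / b⁻²) / a²)²)⁴
= (((((c³ · a³) · b⁴)²) / b⁻²) / a²)⁸    [power of a power]
= (((((c³ · a³) · b⁴)²) / b⁻²)⁸) / ((a²)⁸)    [power of a quotient]
= (((((c³ · a³) · b⁴)²)⁸) / ((b⁻²)⁸)) / ((a²)⁸)    [power of a quotient]
= ((((c³ · a³) · b⁴)¹⁶) / ((b⁻²)⁸)) / ((a²)⁸)    [power of a power]
= ((((c³ · a³)¹⁶) · ((b⁴)¹⁶)) / ((b⁻²)⁸)) / ((a²)⁸)    [power of a product]
= (((((c³)¹⁶) · ((a³)¹⁶)) · ((b⁴)¹⁶)) / ((b⁻²)⁸)) / ((a²)⁸)    [power of a product]
= (((c⁴⁸ · ((a³)¹⁶)) · ((b⁴)¹⁶)) / ((b⁻²)⁸)) / ((a²)⁸)    [power of a power]
= (((c⁴⁸ · a⁴⁸) · ((b⁴)¹⁶)) / ((b⁻²)⁸)) / ((a²)⁸)    [power of a power]
= (((c⁴⁸ · a⁴⁸) · b⁶⁴) / ((b⁻²)⁸)) / ((a²)⁸)    [power of a power]
= (((c⁴⁸ · a⁴⁸) · b⁶⁴) / b⁻¹⁶) / ((a²)⁸)    [power of a power]
= (((c⁴⁸ · a⁴⁸) · b⁶⁴) / b⁻¹⁶) / a¹⁶    [power of a power]
= a³²·b⁸⁰·c⁴⁸    [quotient of powers]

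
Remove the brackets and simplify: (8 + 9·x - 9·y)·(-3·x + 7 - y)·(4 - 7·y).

(8 + 9·x - 9·y)·(-3·x + 7 - y)·(4 - 7·y)
= (-24·x + 56 - 8·y - 27·x^2 + 63·x - 9·x·y + 27·x·y - 63·y + 9·y^2)·(4 - 7·y)    [distributive law]
= (39·x + 56 - 71·y - 27·x^2 + 18·x·y + 9·y^2)·(4 - 7·y)    [combine like terms]
= 156·x - 273·x·y + 224 - 392·y - 284·y + 497·y^2 - 108·x^2 + 189·x^2·y + 72·x·y - 126·x·y^2 + 36·y^2 - 63·y^3    [distributive law]
= 156·x - 201·x·y + 224 - 676·y + 533·y^2 - 108·x^2 + 189·x^2·y - 126·x·y^2 - 63·y^3    [combine like terms]

156·x - 201·x·y + 224 - 676·y + 533·y^2 - 108·x^2 + 189·x^2·y - 126·x·y^2 - 63·y^3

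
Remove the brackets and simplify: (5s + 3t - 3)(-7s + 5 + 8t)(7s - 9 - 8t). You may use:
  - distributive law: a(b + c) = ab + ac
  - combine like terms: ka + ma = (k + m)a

-245s^3 + 637s^2 + 413s^2t - 519s - 602st + 16st^2 + 201t - 144t^2 - 192t^3 + 135

(5s + 3t - 3)(-7s + 5 + 8t)(7s - 9 - 8t)
= (-35s^2 + 25s + 40st - 21st + 15t + 24t^2 + 21s - 15 - 24t)(7s - 9 - 8t)    [distributive law]
= (-35s^2 + 46s + 19st - 9t + 24t^2 - 15)(7s - 9 - 8t)    [combine like terms]
= -245s^3 + 315s^2 + 280s^2t + 322s^2 - 414s - 368st + 133s^2t - 171st - 152st^2 - 63st + 81t + 72t^2 + 168st^2 - 216t^2 - 192t^3 - 105s + 135 + 120t    [distributive law]
= -245s^3 + 637s^2 + 413s^2t - 519s - 602st + 16st^2 + 201t - 144t^2 - 192t^3 + 135    [combine like terms]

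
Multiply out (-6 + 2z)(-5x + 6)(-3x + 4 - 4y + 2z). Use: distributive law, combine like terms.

(-6 + 2z)(-5x + 6)(-3x + 4 - 4y + 2z)
= (30x - 36 - 10xz + 12z)(-3x + 4 - 4y + 2z)    [distributive law]
= -90x² + 120x - 120xy + 60xz + 108x - 144 + 144y - 72z + 30x²z - 40xz + 40xyz - 20xz² - 36xz + 48z - 48yz + 24z²    [distributive law]
= -90x² + 228x - 120xy - 16xz - 144 + 144y - 24z + 30x²z + 40xyz - 20xz² - 48yz + 24z²    [combine like terms]

-90x² + 228x - 120xy - 16xz - 144 + 144y - 24z + 30x²z + 40xyz - 20xz² - 48yz + 24z²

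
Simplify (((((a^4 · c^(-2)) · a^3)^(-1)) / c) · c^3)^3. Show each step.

a^(-21)·c^12

(((((a^4 · c^(-2)) · a^3)^(-1)) / c) · c^3)^3
= (((((a^4 · c^(-2)) · a^3)^(-1)) / c)^3) · ((c^3)^3)    [power of a product]
= (((((a^4 · c^(-2)) · a^3)^(-1))^3) / (c^3)) · ((c^3)^3)    [power of a quotient]
= ((((a^4 · c^(-2)) · a^3)^(-3)) / (c^3)) · ((c^3)^3)    [power of a power]
= ((((a^4 · c^(-2))^(-3)) · ((a^3)^(-3))) / (c^3)) · ((c^3)^3)    [power of a product]
= (((((a^4)^(-3)) · ((c^(-2))^(-3))) · ((a^3)^(-3))) / (c^3)) · ((c^3)^3)    [power of a product]
= (((a^(-12) · ((c^(-2))^(-3))) · ((a^3)^(-3))) / (c^3)) · ((c^3)^3)    [power of a power]
= (((a^(-12) · c^6) · ((a^3)^(-3))) / (c^3)) · ((c^3)^3)    [power of a power]
= (((a^(-12) · c^6) · a^(-9)) / (c^3)) · ((c^3)^3)    [power of a power]
= (((a^(-12) · c^6) · a^(-9)) / c^3) · c^9    [power of a power]
= a^(-21)·c^12    [quotient of powers; product of powers]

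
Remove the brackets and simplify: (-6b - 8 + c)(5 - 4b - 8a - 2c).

2b + 24b^2 + 48ab + 8bc - 40 + 64a + 21c - 8ac - 2c^2

(-6b - 8 + c)(5 - 4b - 8a - 2c)
= -30b + 24b^2 + 48ab + 12bc - 40 + 32b + 64a + 16c + 5c - 4bc - 8ac - 2c^2    [distributive law]
= 2b + 24b^2 + 48ab + 8bc - 40 + 64a + 21c - 8ac - 2c^2    [combine like terms]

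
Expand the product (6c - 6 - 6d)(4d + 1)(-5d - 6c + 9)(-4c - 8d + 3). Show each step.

(6c - 6 - 6d)(4d + 1)(-5d - 6c + 9)(-4c - 8d + 3)
= (24cd + 6c - 24d - 6 - 24d^2 - 6d)(-5d - 6c + 9)(-4c - 8d + 3)    [distributive law]
= (24cd + 6c - 30d - 6 - 24d^2)(-5d - 6c + 9)(-4c - 8d + 3)    [combine like terms]
= (-120cd^2 - 144c^2d + 216cd - 30cd - 36c^2 + 54c + 150d^2 + 180cd - 270d + 30d + 36c - 54 + 120d^3 + 144cd^2 - 216d^2)(-4c - 8d + 3)    [distributive law]
= (24cd^2 - 144c^2d + 366cd - 36c^2 + 90c - 66d^2 - 240d - 54 + 120d^3)(-4c - 8d + 3)    [combine like terms]
= -96c^2d^2 - 192cd^3 + 72cd^2 + 576c^3d + 1152c^2d^2 - 432c^2d - 1464c^2d - 2928cd^2 + 1098cd + 144c^3 + 288c^2d - 108c^2 - 360c^2 - 720cd + 270c + 264cd^2 + 528d^3 - 198d^2 + 960cd + 1920d^2 - 720d + 216c + 432d - 162 - 480cd^3 - 960d^4 + 360d^3    [distributive law]
= 1056c^2d^2 - 672cd^3 - 2592cd^2 + 576c^3d - 1608c^2d + 1338cd + 144c^3 - 468c^2 + 486c + 888d^3 + 1722d^2 - 288d - 162 - 960d^4    [combine like terms]

1056c^2d^2 - 672cd^3 - 2592cd^2 + 576c^3d - 1608c^2d + 1338cd + 144c^3 - 468c^2 + 486c + 888d^3 + 1722d^2 - 288d - 162 - 960d^4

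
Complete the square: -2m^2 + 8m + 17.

-2(m - 2)^2 + 25

-2m^2 + 8m + 17
= -2(m^2 - 4m) + 17    [factor out -2 from the m-terms]
= -2(m^2 - 4m + 4 - 4) + 17    [add and subtract 4 inside the bracket]
= -2(m - 2)^2 + 8 + 17    [perfect-square identity]
= -2(m - 2)^2 + 25    [combine constants]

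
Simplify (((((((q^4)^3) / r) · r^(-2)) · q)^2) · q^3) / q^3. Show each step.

q^26r^(-6)

(((((((q^4)^3) / r) · r^(-2)) · q)^2) · q^3) / q^3
= (((((((q^4)^3) / r) · r^(-2))^2) · (q^2)) · q^3) / q^3    [power of a product]
= (((((((q^4)^3) / r)^2) · ((r^(-2))^2)) · (q^2)) · q^3) / q^3    [power of a product]
= (((((((q^4)^3)^2) / (r^2)) · ((r^(-2))^2)) · (q^2)) · q^3) / q^3    [power of a quotient]
= ((((((q^4)^6) / (r^2)) · ((r^(-2))^2)) · (q^2)) · q^3) / q^3    [power of a power]
= ((((q^24 / (r^2)) · ((r^(-2))^2)) · (q^2)) · q^3) / q^3    [power of a power]
= ((((q^24 / r^2) · r^(-4)) · (q^2)) · q^3) / q^3    [power of a power]
= q^26r^(-6)    [quotient of powers; product of powers]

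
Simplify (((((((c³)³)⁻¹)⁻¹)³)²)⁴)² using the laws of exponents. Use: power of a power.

(((((((c³)³)⁻¹)⁻¹)³)²)⁴)²
= ((((((c³)³)⁻¹)⁻¹)³)²)⁸    [power of a power]
= (((((c³)³)⁻¹)⁻¹)³)¹⁶    [power of a power]
= ((((c³)³)⁻¹)⁻¹)⁴⁸    [power of a power]
= (((c³)³)⁻¹)⁻⁴⁸    [power of a power]
= ((c³)³)⁴⁸    [power of a power]
= (c³)¹⁴⁴    [power of a power]
= c⁴³²    [power of a power]

c⁴³²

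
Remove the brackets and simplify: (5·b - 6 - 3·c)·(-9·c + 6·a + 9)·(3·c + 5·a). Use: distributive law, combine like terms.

(5·b - 6 - 3·c)·(-9·c + 6·a + 9)·(3·c + 5·a)
= (-45·b·c + 30·a·b + 45·b + 54·c - 36·a - 54 + 27·c^2 - 18·a·c - 27·c)·(3·c + 5·a)    [distributive law]
= (-45·b·c + 30·a·b + 45·b + 27·c - 36·a - 54 + 27·c^2 - 18·a·c)·(3·c + 5·a)    [combine like terms]
= -135·b·c^2 - 225·a·b·c + 90·a·b·c + 150·a^2·b + 135·b·c + 225·a·b + 81·c^2 + 135·a·c - 108·a·c - 180·a^2 - 162·c - 270·a + 81·c^3 + 135·a·c^2 - 54·a·c^2 - 90·a^2·c    [distributive law]
= -135·b·c^2 - 135·a·b·c + 150·a^2·b + 135·b·c + 225·a·b + 81·c^2 + 27·a·c - 180·a^2 - 162·c - 270·a + 81·c^3 + 81·a·c^2 - 90·a^2·c    [combine like terms]

-135·b·c^2 - 135·a·b·c + 150·a^2·b + 135·b·c + 225·a·b + 81·c^2 + 27·a·c - 180·a^2 - 162·c - 270·a + 81·c^3 + 81·a·c^2 - 90·a^2·c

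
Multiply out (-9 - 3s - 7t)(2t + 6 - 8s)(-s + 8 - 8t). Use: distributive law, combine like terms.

28st - 48t + 368t^2 + 486s - 432 + 138s^2 - 242s^2t - 386st^2 - 24s^3 + 112t^3

(-9 - 3s - 7t)(2t + 6 - 8s)(-s + 8 - 8t)
= (-18t - 54 + 72s - 6st - 18s + 24s^2 - 14t^2 - 42t + 56st)(-s + 8 - 8t)    [distributive law]
= (-60t - 54 + 54s + 50st + 24s^2 - 14t^2)(-s + 8 - 8t)    [combine like terms]
= 60st - 480t + 480t^2 + 54s - 432 + 432t - 54s^2 + 432s - 432st - 50s^2t + 400st - 400st^2 - 24s^3 + 192s^2 - 192s^2t + 14st^2 - 112t^2 + 112t^3    [distributive law]
= 28st - 48t + 368t^2 + 486s - 432 + 138s^2 - 242s^2t - 386st^2 - 24s^3 + 112t^3    [combine like terms]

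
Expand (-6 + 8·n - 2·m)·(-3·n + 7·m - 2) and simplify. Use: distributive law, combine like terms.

(-6 + 8·n - 2·m)·(-3·n + 7·m - 2)
= 18·n - 42·m + 12 - 24·n² + 56·m·n - 16·n + 6·m·n - 14·m² + 4·m    [distributive law]
= 2·n - 38·m + 12 - 24·n² + 62·m·n - 14·m²    [combine like terms]

2·n - 38·m + 12 - 24·n² + 62·m·n - 14·m²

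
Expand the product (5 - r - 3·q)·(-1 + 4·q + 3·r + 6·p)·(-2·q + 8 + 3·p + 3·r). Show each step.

194·q - 40 + 225·p + 113·r - 142·q^2 - 135·p·q - 67·q·r + 90·p·r + 24·r^2 + 90·p^2 - 10·q^2·r - 81·p·q·r - 33·q·r^2 - 27·p·r^2 - 9·r^3 - 18·p^2·r + 24·q^3 - 54·p^2·q

(5 - r - 3·q)·(-1 + 4·q + 3·r + 6·p)·(-2·q + 8 + 3·p + 3·r)
= (-5 + 20·q + 15·r + 30·p + r - 4·q·r - 3·r^2 - 6·p·r + 3·q - 12·q^2 - 9·q·r - 18·p·q)·(-2·q + 8 + 3·p + 3·r)    [distributive law]
= (-5 + 23·q + 16·r + 30·p - 13·q·r - 3·r^2 - 6·p·r - 12·q^2 - 18·p·q)·(-2·q + 8 + 3·p + 3·r)    [combine like terms]
= 10·q - 40 - 15·p - 15·r - 46·q^2 + 184·q + 69·p·q + 69·q·r - 32·q·r + 128·r + 48·p·r + 48·r^2 - 60·p·q + 240·p + 90·p^2 + 90·p·r + 26·q^2·r - 104·q·r - 39·p·q·r - 39·q·r^2 + 6·q·r^2 - 24·r^2 - 9·p·r^2 - 9·r^3 + 12·p·q·r - 48·p·r - 18·p^2·r - 18·p·r^2 + 24·q^3 - 96·q^2 - 36·p·q^2 - 36·q^2·r + 36·p·q^2 - 144·p·q - 54·p^2·q - 54·p·q·r    [distributive law]
= 194·q - 40 + 225·p + 113·r - 142·q^2 - 135·p·q - 67·q·r + 90·p·r + 24·r^2 + 90·p^2 - 10·q^2·r - 81·p·q·r - 33·q·r^2 - 27·p·r^2 - 9·r^3 - 18·p^2·r + 24·q^3 - 54·p^2·q    [combine like terms]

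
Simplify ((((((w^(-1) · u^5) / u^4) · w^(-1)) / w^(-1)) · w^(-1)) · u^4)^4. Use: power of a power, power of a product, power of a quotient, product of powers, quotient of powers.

((((((w^(-1) · u^5) / u^4) · w^(-1)) / w^(-1)) · w^(-1)) · u^4)^4
= ((((((w^(-1) · u^5) / u^4) · w^(-1)) / w^(-1)) · w^(-1))^4) · ((u^4)^4)    [power of a product]
= ((((((w^(-1) · u^5) / u^4) · w^(-1)) / w^(-1))^4) · ((w^(-1))^4)) · ((u^4)^4)    [power of a product]
= ((((((w^(-1) · u^5) / u^4) · w^(-1))^4) / ((w^(-1))^4)) · ((w^(-1))^4)) · ((u^4)^4)    [power of a quotient]
= ((((((w^(-1) · u^5) / u^4)^4) · ((w^(-1))^4)) / ((w^(-1))^4)) · ((w^(-1))^4)) · ((u^4)^4)    [power of a product]
= ((((((w^(-1) · u^5)^4) / ((u^4)^4)) · ((w^(-1))^4)) / ((w^(-1))^4)) · ((w^(-1))^4)) · ((u^4)^4)    [power of a quotient]
= (((((((w^(-1))^4) · ((u^5)^4)) / ((u^4)^4)) · ((w^(-1))^4)) / ((w^(-1))^4)) · ((w^(-1))^4)) · ((u^4)^4)    [power of a product]
= (((((w^(-4) · ((u^5)^4)) / ((u^4)^4)) · ((w^(-1))^4)) / ((w^(-1))^4)) · ((w^(-1))^4)) · ((u^4)^4)    [power of a power]
= (((((w^(-4) · u^20) / ((u^4)^4)) · ((w^(-1))^4)) / ((w^(-1))^4)) · ((w^(-1))^4)) · ((u^4)^4)    [power of a power]
= (((((w^(-4) · u^20) / u^16) · ((w^(-1))^4)) / ((w^(-1))^4)) · ((w^(-1))^4)) · ((u^4)^4)    [power of a power]
= (((((w^(-4) · u^20) / u^16) · w^(-4)) / ((w^(-1))^4)) · ((w^(-1))^4)) · ((u^4)^4)    [power of a power]
= (((((w^(-4) · u^20) / u^16) · w^(-4)) / w^(-4)) · ((w^(-1))^4)) · ((u^4)^4)    [power of a power]
= (((((w^(-4) · u^20) / u^16) · w^(-4)) / w^(-4)) · w^(-4)) · ((u^4)^4)    [power of a power]
= (((((w^(-4) · u^20) / u^16) · w^(-4)) / w^(-4)) · w^(-4)) · u^16    [power of a power]
= u^20·w^(-8)    [quotient of powers; product of powers]

u^20·w^(-8)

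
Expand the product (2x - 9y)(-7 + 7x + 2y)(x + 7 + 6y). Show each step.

84x² - 98x - 434xy + 14x³ + 25x²y - 372xy² + 441y + 252y² - 108y³

(2x - 9y)(-7 + 7x + 2y)(x + 7 + 6y)
= (-14x + 14x² + 4xy + 63y - 63xy - 18y²)(x + 7 + 6y)    [distributive law]
= (-14x + 14x² - 59xy + 63y - 18y²)(x + 7 + 6y)    [combine like terms]
= -14x² - 98x - 84xy + 14x³ + 98x² + 84x²y - 59x²y - 413xy - 354xy² + 63xy + 441y + 378y² - 18xy² - 126y² - 108y³    [distributive law]
= 84x² - 98x - 434xy + 14x³ + 25x²y - 372xy² + 441y + 252y² - 108y³    [combine like terms]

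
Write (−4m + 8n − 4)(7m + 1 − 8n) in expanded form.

−28m² − 32m + 88mn + 40n − 64n² − 4

(−4m + 8n − 4)(7m + 1 − 8n)
= −28m² − 4m + 32mn + 56mn + 8n − 64n² − 28m − 4 + 32n    [distributive law]
= −28m² − 32m + 88mn + 40n − 64n² − 4    [combine like terms]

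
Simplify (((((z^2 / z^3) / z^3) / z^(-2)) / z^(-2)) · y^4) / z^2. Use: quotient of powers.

(((((z^2 / z^3) / z^3) / z^(-2)) / z^(-2)) · y^4) / z^2
= ((((z^(-1) / z^3) / z^(-2)) / z^(-2)) · y^4) / z^2    [quotient of powers]
= (((z^(-4) / z^(-2)) / z^(-2)) · y^4) / z^2    [quotient of powers]
= ((z^(-2) / z^(-2)) · y^4) / z^2    [quotient of powers]
= (z^0 · y^4) / z^2    [quotient of powers]
= y^4z^(-2)    [quotient of powers]

y^4z^(-2)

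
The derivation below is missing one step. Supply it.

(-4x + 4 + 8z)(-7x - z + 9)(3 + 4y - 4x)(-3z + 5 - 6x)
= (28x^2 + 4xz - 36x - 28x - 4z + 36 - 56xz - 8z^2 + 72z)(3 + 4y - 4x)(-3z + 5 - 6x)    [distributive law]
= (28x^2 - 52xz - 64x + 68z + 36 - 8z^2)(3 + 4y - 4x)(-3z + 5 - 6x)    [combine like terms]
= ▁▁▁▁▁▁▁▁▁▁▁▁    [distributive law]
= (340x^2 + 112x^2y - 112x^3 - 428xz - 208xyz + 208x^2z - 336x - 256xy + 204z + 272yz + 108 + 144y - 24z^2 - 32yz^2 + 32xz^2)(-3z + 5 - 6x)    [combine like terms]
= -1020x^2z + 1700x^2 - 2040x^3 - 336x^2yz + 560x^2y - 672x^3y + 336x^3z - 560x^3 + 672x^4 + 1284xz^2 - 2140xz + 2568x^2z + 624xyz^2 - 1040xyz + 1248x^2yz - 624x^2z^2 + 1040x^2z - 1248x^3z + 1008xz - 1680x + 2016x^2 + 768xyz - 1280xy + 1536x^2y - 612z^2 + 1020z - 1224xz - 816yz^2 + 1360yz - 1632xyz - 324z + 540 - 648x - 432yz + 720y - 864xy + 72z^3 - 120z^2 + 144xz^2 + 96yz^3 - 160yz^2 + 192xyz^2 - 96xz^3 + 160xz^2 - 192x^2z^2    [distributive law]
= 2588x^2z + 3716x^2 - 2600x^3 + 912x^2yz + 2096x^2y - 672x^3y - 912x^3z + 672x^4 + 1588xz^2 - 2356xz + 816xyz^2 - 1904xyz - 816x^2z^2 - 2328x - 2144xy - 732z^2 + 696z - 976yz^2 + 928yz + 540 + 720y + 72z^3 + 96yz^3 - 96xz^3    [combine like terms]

After distributive law, the bracketed line is:

(84x^2 + 112x^2y - 112x^3 - 156xz - 208xyz + 208x^2z - 192x - 256xy + 256x^2 + 204z + 272yz - 272xz + 108 + 144y - 144x - 24z^2 - 32yz^2 + 32xz^2)(-3z + 5 - 6x)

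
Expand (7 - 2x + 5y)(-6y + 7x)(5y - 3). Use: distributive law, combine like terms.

(7 - 2x + 5y)(-6y + 7x)(5y - 3)
= (-42y + 49x + 12xy - 14x^2 - 30y^2 + 35xy)(5y - 3)    [distributive law]
= (-42y + 49x + 47xy - 14x^2 - 30y^2)(5y - 3)    [combine like terms]
= -210y^2 + 126y + 245xy - 147x + 235xy^2 - 141xy - 70x^2y + 42x^2 - 150y^3 + 90y^2    [distributive law]
= -120y^2 + 126y + 104xy - 147x + 235xy^2 - 70x^2y + 42x^2 - 150y^3    [combine like terms]

-120y^2 + 126y + 104xy - 147x + 235xy^2 - 70x^2y + 42x^2 - 150y^3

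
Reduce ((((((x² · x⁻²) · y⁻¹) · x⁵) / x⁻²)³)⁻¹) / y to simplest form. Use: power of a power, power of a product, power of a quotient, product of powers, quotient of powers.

((((((x² · x⁻²) · y⁻¹) · x⁵) / x⁻²)³)⁻¹) / y
= (((((x² · x⁻²) · y⁻¹) · x⁵) / x⁻²)⁻³) / y    [power of a power]
= (((((x² · x⁻²) · y⁻¹) · x⁵)⁻³) / ((x⁻²)⁻³)) / y    [power of a quotient]
= (((((x² · x⁻²) · y⁻¹)⁻³) · ((x⁵)⁻³)) / ((x⁻²)⁻³)) / y    [power of a product]
= (((((x² · x⁻²)⁻³) · ((y⁻¹)⁻³)) · ((x⁵)⁻³)) / ((x⁻²)⁻³)) / y    [power of a product]
= ((((((x²)⁻³) · ((x⁻²)⁻³)) · ((y⁻¹)⁻³)) · ((x⁵)⁻³)) / ((x⁻²)⁻³)) / y    [power of a product]
= ((((x⁻⁶ · ((x⁻²)⁻³)) · ((y⁻¹)⁻³)) · ((x⁵)⁻³)) / ((x⁻²)⁻³)) / y    [power of a power]
= ((((x⁻⁶ · x⁶) · ((y⁻¹)⁻³)) · ((x⁵)⁻³)) / ((x⁻²)⁻³)) / y    [power of a power]
= (((x⁰ · ((y⁻¹)⁻³)) · ((x⁵)⁻³)) / ((x⁻²)⁻³)) / y    [product of powers]
= (((x⁰ · y³) · ((x⁵)⁻³)) / ((x⁻²)⁻³)) / y    [power of a power]
= (((x⁰ · y³) · x⁻¹⁵) / ((x⁻²)⁻³)) / y    [power of a power]
= (((x⁰ · y³) · x⁻¹⁵) / x⁶) / y    [power of a power]
= x⁻²¹y²    [quotient of powers; product of powers]

x⁻²¹y²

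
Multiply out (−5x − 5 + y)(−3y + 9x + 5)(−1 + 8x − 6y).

(−5x − 5 + y)(−3y + 9x + 5)(−1 + 8x − 6y)
= (15xy − 45x² − 25x + 15y − 45x − 25 − 3y² + 9xy + 5y)(−1 + 8x − 6y)    [distributive law]
= (24xy − 45x² − 70x + 20y − 25 − 3y²)(−1 + 8x − 6y)    [combine like terms]
= −24xy + 192x²y − 144xy² + 45x² − 360x³ + 270x²y + 70x − 560x² + 420xy − 20y + 160xy − 120y² + 25 − 200x + 150y + 3y² − 24xy² + 18y³    [distributive law]
= 556xy + 462x²y − 168xy² − 515x² − 360x³ − 130x + 130y − 117y² + 25 + 18y³    [combine like terms]

556xy + 462x²y − 168xy² − 515x² − 360x³ − 130x + 130y − 117y² + 25 + 18y³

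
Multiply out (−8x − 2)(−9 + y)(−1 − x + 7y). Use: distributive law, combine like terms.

−90x − 72x² + 514xy + 8x²y − 56xy² − 18 + 128y − 14y²

(−8x − 2)(−9 + y)(−1 − x + 7y)
= (72x − 8xy + 18 − 2y)(−1 − x + 7y)    [distributive law]
= −72x − 72x² + 504xy + 8xy + 8x²y − 56xy² − 18 − 18x + 126y + 2y + 2xy − 14y²    [distributive law]
= −90x − 72x² + 514xy + 8x²y − 56xy² − 18 + 128y − 14y²    [combine like terms]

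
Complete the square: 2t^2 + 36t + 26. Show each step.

2(t + 9)^2 − 136

2t^2 + 36t + 26
= 2(t^2 + 18t) + 26    [factor out 2 from the t-terms]
= 2(t^2 + 18t + 81 − 81) + 26    [add and subtract 81 inside the bracket]
= 2(t + 9)^2 − 162 + 26    [perfect-square identity]
= 2(t + 9)^2 − 136    [combine constants]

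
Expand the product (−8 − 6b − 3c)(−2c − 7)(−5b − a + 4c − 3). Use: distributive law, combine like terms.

−53bc − 37ac + 130c^2 + 113c − 406b − 56a − 168 − 60b^2c − 12abc + 18bc^2 − 210b^2 − 42ab − 6ac^2 + 24c^3

(−8 − 6b − 3c)(−2c − 7)(−5b − a + 4c − 3)
= (16c + 56 + 12bc + 42b + 6c^2 + 21c)(−5b − a + 4c − 3)    [distributive law]
= (37c + 56 + 12bc + 42b + 6c^2)(−5b − a + 4c − 3)    [combine like terms]
= −185bc − 37ac + 148c^2 − 111c − 280b − 56a + 224c − 168 − 60b^2c − 12abc + 48bc^2 − 36bc − 210b^2 − 42ab + 168bc − 126b − 30bc^2 − 6ac^2 + 24c^3 − 18c^2    [distributive law]
= −53bc − 37ac + 130c^2 + 113c − 406b − 56a − 168 − 60b^2c − 12abc + 18bc^2 − 210b^2 − 42ab − 6ac^2 + 24c^3    [combine like terms]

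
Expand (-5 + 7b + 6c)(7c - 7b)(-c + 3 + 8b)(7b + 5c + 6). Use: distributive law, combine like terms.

1631bc^2 + 553c^3 + 441c^2 - 1974bc - 630c - 763b^2c + 1533b^2 + 630b - 1421b^3 + 2828b^2c^2 + 1351bc^3 - 1225b^3c - 2744b^4 - 210c^4

(-5 + 7b + 6c)(7c - 7b)(-c + 3 + 8b)(7b + 5c + 6)
= (-35c + 35b + 49bc - 49b^2 + 42c^2 - 42bc)(-c + 3 + 8b)(7b + 5c + 6)    [distributive law]
= (-35c + 35b + 7bc - 49b^2 + 42c^2)(-c + 3 + 8b)(7b + 5c + 6)    [combine like terms]
= (35c^2 - 105c - 280bc - 35bc + 105b + 280b^2 - 7bc^2 + 21bc + 56b^2c + 49b^2c - 147b^2 - 392b^3 - 42c^3 + 126c^2 + 336bc^2)(7b + 5c + 6)    [distributive law]
= (161c^2 - 105c - 294bc + 105b + 133b^2 + 329bc^2 + 105b^2c - 392b^3 - 42c^3)(7b + 5c + 6)    [combine like terms]
= 1127bc^2 + 805c^3 + 966c^2 - 735bc - 525c^2 - 630c - 2058b^2c - 1470bc^2 - 1764bc + 735b^2 + 525bc + 630b + 931b^3 + 665b^2c + 798b^2 + 2303b^2c^2 + 1645bc^3 + 1974bc^2 + 735b^3c + 525b^2c^2 + 630b^2c - 2744b^4 - 1960b^3c - 2352b^3 - 294bc^3 - 210c^4 - 252c^3    [distributive law]
= 1631bc^2 + 553c^3 + 441c^2 - 1974bc - 630c - 763b^2c + 1533b^2 + 630b - 1421b^3 + 2828b^2c^2 + 1351bc^3 - 1225b^3c - 2744b^4 - 210c^4    [combine like terms]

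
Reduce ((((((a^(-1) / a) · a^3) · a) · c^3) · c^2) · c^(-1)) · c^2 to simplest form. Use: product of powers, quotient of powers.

((((((a^(-1) / a) · a^3) · a) · c^3) · c^2) · c^(-1)) · c^2
= (((((a^(-2) · a^3) · a) · c^3) · c^2) · c^(-1)) · c^2    [quotient of powers]
= ((((a · a) · c^3) · c^2) · c^(-1)) · c^2    [product of powers]
= (((a^2 · c^3) · c^2) · c^(-1)) · c^2    [product of powers]
= a^2·c^6    [product of powers]

a^2·c^6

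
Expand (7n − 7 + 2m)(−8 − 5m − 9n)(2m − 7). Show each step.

(7n − 7 + 2m)(−8 − 5m − 9n)(2m − 7)
= (−56n − 35mn − 63n^2 + 56 + 35m + 63n − 16m − 10m^2 − 18mn)(2m − 7)    [distributive law]
= (7n − 53mn − 63n^2 + 56 + 19m − 10m^2)(2m − 7)    [combine like terms]
= 14mn − 49n − 106m^2n + 371mn − 126mn^2 + 441n^2 + 112m − 392 + 38m^2 − 133m − 20m^3 + 70m^2    [distributive law]
= 385mn − 49n − 106m^2n − 126mn^2 + 441n^2 − 21m − 392 + 108m^2 − 20m^3    [combine like terms]

385mn − 49n − 106m^2n − 126mn^2 + 441n^2 − 21m − 392 + 108m^2 − 20m^3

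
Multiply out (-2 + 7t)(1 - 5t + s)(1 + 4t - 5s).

-2 + 9t + 8s + 33t^2 - 86st + 10s^2 - 140t^3 + 203st^2 - 35s^2t

(-2 + 7t)(1 - 5t + s)(1 + 4t - 5s)
= (-2 + 10t - 2s + 7t - 35t^2 + 7st)(1 + 4t - 5s)    [distributive law]
= (-2 + 17t - 2s - 35t^2 + 7st)(1 + 4t - 5s)    [combine like terms]
= -2 - 8t + 10s + 17t + 68t^2 - 85st - 2s - 8st + 10s^2 - 35t^2 - 140t^3 + 175st^2 + 7st + 28st^2 - 35s^2t    [distributive law]
= -2 + 9t + 8s + 33t^2 - 86st + 10s^2 - 140t^3 + 203st^2 - 35s^2t    [combine like terms]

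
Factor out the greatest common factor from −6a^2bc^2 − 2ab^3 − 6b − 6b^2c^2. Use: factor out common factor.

2b(−3a^2c^2 − ab^2 − 3 − 3bc^2)

−6a^2bc^2 − 2ab^3 − 6b − 6b^2c^2
= 2(−3a^2bc^2 − ab^3 − 3b − 3b^2c^2)    [factor out 2]
= 2b(−3a^2c^2 − ab^2 − 3 − 3bc^2)    [factor out b]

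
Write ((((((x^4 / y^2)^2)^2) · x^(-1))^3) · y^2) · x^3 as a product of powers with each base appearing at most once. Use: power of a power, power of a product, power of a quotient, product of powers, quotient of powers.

x^48·y^(-22)

((((((x^4 / y^2)^2)^2) · x^(-1))^3) · y^2) · x^3
= ((((((x^4 / y^2)^2)^2)^3) · ((x^(-1))^3)) · y^2) · x^3    [power of a product]
= (((((x^4 / y^2)^2)^6) · ((x^(-1))^3)) · y^2) · x^3    [power of a power]
= ((((x^4 / y^2)^12) · ((x^(-1))^3)) · y^2) · x^3    [power of a power]
= (((((x^4)^12) / ((y^2)^12)) · ((x^(-1))^3)) · y^2) · x^3    [power of a quotient]
= (((x^48 / ((y^2)^12)) · ((x^(-1))^3)) · y^2) · x^3    [power of a power]
= (((x^48 / y^24) · ((x^(-1))^3)) · y^2) · x^3    [power of a power]
= (((x^48 / y^24) · x^(-3)) · y^2) · x^3    [power of a power]
= x^48·y^(-22)    [quotient of powers; product of powers]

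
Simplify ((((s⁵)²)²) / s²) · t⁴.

((((s⁵)²)²) / s²) · t⁴
= (((s⁵)⁴) / s²) · t⁴    [power of a power]
= (s²⁰ / s²) · t⁴    [power of a power]
= s¹⁸ · t⁴    [quotient of powers]
= s¹⁸t⁴    [rearrange]

s¹⁸t⁴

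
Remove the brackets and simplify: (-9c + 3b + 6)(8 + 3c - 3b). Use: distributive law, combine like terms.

-54c - 27c^2 + 36bc + 6b - 9b^2 + 48

(-9c + 3b + 6)(8 + 3c - 3b)
= -72c - 27c^2 + 27bc + 24b + 9bc - 9b^2 + 48 + 18c - 18b    [distributive law]
= -54c - 27c^2 + 36bc + 6b - 9b^2 + 48    [combine like terms]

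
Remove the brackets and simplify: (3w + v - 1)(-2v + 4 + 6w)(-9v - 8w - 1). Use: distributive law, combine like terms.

(3w + v - 1)(-2v + 4 + 6w)(-9v - 8w - 1)
= (-6vw + 12w + 18w^2 - 2v^2 + 4v + 6vw + 2v - 4 - 6w)(-9v - 8w - 1)    [distributive law]
= (6w + 18w^2 - 2v^2 + 6v - 4)(-9v - 8w - 1)    [combine like terms]
= -54vw - 48w^2 - 6w - 162vw^2 - 144w^3 - 18w^2 + 18v^3 + 16v^2w + 2v^2 - 54v^2 - 48vw - 6v + 36v + 32w + 4    [distributive law]
= -102vw - 66w^2 + 26w - 162vw^2 - 144w^3 + 18v^3 + 16v^2w - 52v^2 + 30v + 4    [combine like terms]

-102vw - 66w^2 + 26w - 162vw^2 - 144w^3 + 18v^3 + 16v^2w - 52v^2 + 30v + 4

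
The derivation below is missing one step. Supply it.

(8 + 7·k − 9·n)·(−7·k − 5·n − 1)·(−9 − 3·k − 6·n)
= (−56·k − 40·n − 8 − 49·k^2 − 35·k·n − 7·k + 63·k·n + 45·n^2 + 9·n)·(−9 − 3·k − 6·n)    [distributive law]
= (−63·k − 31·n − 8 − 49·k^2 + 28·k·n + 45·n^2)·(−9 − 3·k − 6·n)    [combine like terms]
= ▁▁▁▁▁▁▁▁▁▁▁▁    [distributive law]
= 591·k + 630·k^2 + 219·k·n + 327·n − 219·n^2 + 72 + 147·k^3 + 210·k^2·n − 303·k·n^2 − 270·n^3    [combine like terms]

By distributive law:

567·k + 189·k^2 + 378·k·n + 279·n + 93·k·n + 186·n^2 + 72 + 24·k + 48·n + 441·k^2 + 147·k^3 + 294·k^2·n − 252·k·n − 84·k^2·n − 168·k·n^2 − 405·n^2 − 135·k·n^2 − 270·n^3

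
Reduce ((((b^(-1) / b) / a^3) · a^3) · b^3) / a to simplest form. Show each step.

((((b^(-1) / b) / a^3) · a^3) · b^3) / a
= (((b^(-2) / a^3) · a^3) · b^3) / a    [quotient of powers]
= a^(-1)b    [quotient of powers; product of powers]

a^(-1)b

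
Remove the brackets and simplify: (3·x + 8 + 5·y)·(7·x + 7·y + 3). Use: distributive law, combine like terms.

(3·x + 8 + 5·y)·(7·x + 7·y + 3)
= 21·x² + 21·x·y + 9·x + 56·x + 56·y + 24 + 35·x·y + 35·y² + 15·y    [distributive law]
= 21·x² + 56·x·y + 65·x + 71·y + 24 + 35·y²    [combine like terms]

21·x² + 56·x·y + 65·x + 71·y + 24 + 35·y²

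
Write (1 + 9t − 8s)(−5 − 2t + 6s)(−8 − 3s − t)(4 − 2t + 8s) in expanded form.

160 + 1444t − 1092s + 1894st − 1840s^2 + 2t^2 + 2394st^2 − 4860s^2t − 310t^3 + 2544s^3 + 176st^3 + 196s^2t^2 − 36t^4 − 1584s^3t + 1152s^4

(1 + 9t − 8s)(−5 − 2t + 6s)(−8 − 3s − t)(4 − 2t + 8s)
= (−5 − 2t + 6s − 45t − 18t^2 + 54st + 40s + 16st − 48s^2)(−8 − 3s − t)(4 − 2t + 8s)    [distributive law]
= (−5 − 47t + 46s − 18t^2 + 70st − 48s^2)(−8 − 3s − t)(4 − 2t + 8s)    [combine like terms]
= (40 + 15s + 5t + 376t + 141st + 47t^2 − 368s − 138s^2 − 46st + 144t^2 + 54st^2 + 18t^3 − 560st − 210s^2t − 70st^2 + 384s^2 + 144s^3 + 48s^2t)(4 − 2t + 8s)    [distributive law]
= (40 − 353s + 381t − 465st + 191t^2 + 246s^2 − 16st^2 + 18t^3 − 162s^2t + 144s^3)(4 − 2t + 8s)    [combine like terms]
= 160 − 80t + 320s − 1412s + 706st − 2824s^2 + 1524t − 762t^2 + 3048st − 1860st + 930st^2 − 3720s^2t + 764t^2 − 382t^3 + 1528st^2 + 984s^2 − 492s^2t + 1968s^3 − 64st^2 + 32st^3 − 128s^2t^2 + 72t^3 − 36t^4 + 144st^3 − 648s^2t + 324s^2t^2 − 1296s^3t + 576s^3 − 288s^3t + 1152s^4    [distributive law]
= 160 + 1444t − 1092s + 1894st − 1840s^2 + 2t^2 + 2394st^2 − 4860s^2t − 310t^3 + 2544s^3 + 176st^3 + 196s^2t^2 − 36t^4 − 1584s^3t + 1152s^4    [combine like terms]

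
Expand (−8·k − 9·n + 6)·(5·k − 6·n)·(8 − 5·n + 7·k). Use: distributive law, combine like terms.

(−8·k − 9·n + 6)·(5·k − 6·n)·(8 − 5·n + 7·k)
= (−40·k^2 + 48·k·n − 45·k·n + 54·n^2 + 30·k − 36·n)·(8 − 5·n + 7·k)    [distributive law]
= (−40·k^2 + 3·k·n + 54·n^2 + 30·k − 36·n)·(8 − 5·n + 7·k)    [combine like terms]
= −320·k^2 + 200·k^2·n − 280·k^3 + 24·k·n − 15·k·n^2 + 21·k^2·n + 432·n^2 − 270·n^3 + 378·k·n^2 + 240·k − 150·k·n + 210·k^2 − 288·n + 180·n^2 − 252·k·n    [distributive law]
= −110·k^2 + 221·k^2·n − 280·k^3 − 378·k·n + 363·k·n^2 + 612·n^2 − 270·n^3 + 240·k − 288·n    [combine like terms]

−110·k^2 + 221·k^2·n − 280·k^3 − 378·k·n + 363·k·n^2 + 612·n^2 − 270·n^3 + 240·k − 288·n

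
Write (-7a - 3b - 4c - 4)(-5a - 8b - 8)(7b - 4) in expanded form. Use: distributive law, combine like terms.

245a²b - 140a² + 497ab² + 248ab - 304a + 168b³ + 296b² + 140abc - 80ac + 224b²c + 96bc - 128c - 128

(-7a - 3b - 4c - 4)(-5a - 8b - 8)(7b - 4)
= (35a² + 56ab + 56a + 15ab + 24b² + 24b + 20ac + 32bc + 32c + 20a + 32b + 32)(7b - 4)    [distributive law]
= (35a² + 71ab + 76a + 24b² + 56b + 20ac + 32bc + 32c + 32)(7b - 4)    [combine like terms]
= 245a²b - 140a² + 497ab² - 284ab + 532ab - 304a + 168b³ - 96b² + 392b² - 224b + 140abc - 80ac + 224b²c - 128bc + 224bc - 128c + 224b - 128    [distributive law]
= 245a²b - 140a² + 497ab² + 248ab - 304a + 168b³ + 296b² + 140abc - 80ac + 224b²c + 96bc - 128c - 128    [combine like terms]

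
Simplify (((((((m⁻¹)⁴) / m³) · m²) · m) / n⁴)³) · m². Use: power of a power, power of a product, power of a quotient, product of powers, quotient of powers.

m⁻¹⁰n⁻¹²

(((((((m⁻¹)⁴) / m³) · m²) · m) / n⁴)³) · m²
= (((((((m⁻¹)⁴) / m³) · m²) · m)³) / ((n⁴)³)) · m²    [power of a quotient]
= (((((((m⁻¹)⁴) / m³) · m²)³) · (m³)) / ((n⁴)³)) · m²    [power of a product]
= (((((((m⁻¹)⁴) / m³)³) · ((m²)³)) · (m³)) / ((n⁴)³)) · m²    [power of a product]
= (((((((m⁻¹)⁴)³) / ((m³)³)) · ((m²)³)) · (m³)) / ((n⁴)³)) · m²    [power of a quotient]
= ((((((m⁻¹)¹²) / ((m³)³)) · ((m²)³)) · (m³)) / ((n⁴)³)) · m²    [power of a power]
= ((((m⁻¹² / ((m³)³)) · ((m²)³)) · (m³)) / ((n⁴)³)) · m²    [power of a power]
= ((((m⁻¹² / m⁹) · ((m²)³)) · (m³)) / ((n⁴)³)) · m²    [power of a power]
= (((m⁻²¹ · ((m²)³)) · (m³)) / ((n⁴)³)) · m²    [quotient of powers]
= (((m⁻²¹ · m⁶) · (m³)) / ((n⁴)³)) · m²    [power of a power]
= ((m⁻¹⁵ · (m³)) / ((n⁴)³)) · m²    [product of powers]
= (m⁻¹² / ((n⁴)³)) · m²    [product of powers]
= (m⁻¹² / n¹²) · m²    [power of a power]
= m⁻¹⁰n⁻¹²    [quotient of powers; product of powers]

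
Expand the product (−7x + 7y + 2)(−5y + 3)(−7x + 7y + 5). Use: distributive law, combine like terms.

−245x^2y + 490xy^2 − 49xy + 147x^2 − 147x − 245y^3 − 98y^2 + 97y + 30

(−7x + 7y + 2)(−5y + 3)(−7x + 7y + 5)
= (35xy − 21x − 35y^2 + 21y − 10y + 6)(−7x + 7y + 5)    [distributive law]
= (35xy − 21x − 35y^2 + 11y + 6)(−7x + 7y + 5)    [combine like terms]
= −245x^2y + 245xy^2 + 175xy + 147x^2 − 147xy − 105x + 245xy^2 − 245y^3 − 175y^2 − 77xy + 77y^2 + 55y − 42x + 42y + 30    [distributive law]
= −245x^2y + 490xy^2 − 49xy + 147x^2 − 147x − 245y^3 − 98y^2 + 97y + 30    [combine like terms]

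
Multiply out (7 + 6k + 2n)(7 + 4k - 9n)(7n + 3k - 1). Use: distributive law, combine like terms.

(7 + 6k + 2n)(7 + 4k - 9n)(7n + 3k - 1)
= (49 + 28k - 63n + 42k + 24k^2 - 54kn + 14n + 8kn - 18n^2)(7n + 3k - 1)    [distributive law]
= (49 + 70k - 49n + 24k^2 - 46kn - 18n^2)(7n + 3k - 1)    [combine like terms]
= 343n + 147k - 49 + 490kn + 210k^2 - 70k - 343n^2 - 147kn + 49n + 168k^2n + 72k^3 - 24k^2 - 322kn^2 - 138k^2n + 46kn - 126n^3 - 54kn^2 + 18n^2    [distributive law]
= 392n + 77k - 49 + 389kn + 186k^2 - 325n^2 + 30k^2n + 72k^3 - 376kn^2 - 126n^3    [combine like terms]

392n + 77k - 49 + 389kn + 186k^2 - 325n^2 + 30k^2n + 72k^3 - 376kn^2 - 126n^3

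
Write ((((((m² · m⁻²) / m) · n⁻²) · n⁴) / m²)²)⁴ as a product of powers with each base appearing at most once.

m⁻²⁴·n¹⁶

((((((m² · m⁻²) / m) · n⁻²) · n⁴) / m²)²)⁴
= (((((m² · m⁻²) / m) · n⁻²) · n⁴) / m²)⁸    [power of a power]
= (((((m² · m⁻²) / m) · n⁻²) · n⁴)⁸) / ((m²)⁸)    [power of a quotient]
= (((((m² · m⁻²) / m) · n⁻²)⁸) · ((n⁴)⁸)) / ((m²)⁸)    [power of a product]
= (((((m² · m⁻²) / m)⁸) · ((n⁻²)⁸)) · ((n⁴)⁸)) / ((m²)⁸)    [power of a product]
= (((((m² · m⁻²)⁸) / (m⁸)) · ((n⁻²)⁸)) · ((n⁴)⁸)) / ((m²)⁸)    [power of a quotient]
= ((((((m²)⁸) · ((m⁻²)⁸)) / (m⁸)) · ((n⁻²)⁸)) · ((n⁴)⁸)) / ((m²)⁸)    [power of a product]
= ((((m¹⁶ · ((m⁻²)⁸)) / (m⁸)) · ((n⁻²)⁸)) · ((n⁴)⁸)) / ((m²)⁸)    [power of a power]
= ((((m¹⁶ · m⁻¹⁶) / (m⁸)) · ((n⁻²)⁸)) · ((n⁴)⁸)) / ((m²)⁸)    [power of a power]
= (((m⁰ / (m⁸)) · ((n⁻²)⁸)) · ((n⁴)⁸)) / ((m²)⁸)    [product of powers]
= ((m⁻⁸ · ((n⁻²)⁸)) · ((n⁴)⁸)) / ((m²)⁸)    [quotient of powers]
= ((m⁻⁸ · n⁻¹⁶) · ((n⁴)⁸)) / ((m²)⁸)    [power of a power]
= ((m⁻⁸ · n⁻¹⁶) · n³²) / ((m²)⁸)    [power of a power]
= ((m⁻⁸ · n⁻¹⁶) · n³²) / m¹⁶    [power of a power]
= m⁻²⁴·n¹⁶    [quotient of powers; product of powers]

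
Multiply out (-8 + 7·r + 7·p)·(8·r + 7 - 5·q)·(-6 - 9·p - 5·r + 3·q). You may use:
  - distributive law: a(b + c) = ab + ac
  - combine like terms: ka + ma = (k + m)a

(-8 + 7·r + 7·p)·(8·r + 7 - 5·q)·(-6 - 9·p - 5·r + 3·q)
= (-64·r - 56 + 40·q + 56·r^2 + 49·r - 35·q·r + 56·p·r + 49·p - 35·p·q)·(-6 - 9·p - 5·r + 3·q)    [distributive law]
= (-15·r - 56 + 40·q + 56·r^2 - 35·q·r + 56·p·r + 49·p - 35·p·q)·(-6 - 9·p - 5·r + 3·q)    [combine like terms]
= 90·r + 135·p·r + 75·r^2 - 45·q·r + 336 + 504·p + 280·r - 168·q - 240·q - 360·p·q - 200·q·r + 120·q^2 - 336·r^2 - 504·p·r^2 - 280·r^3 + 168·q·r^2 + 210·q·r + 315·p·q·r + 175·q·r^2 - 105·q^2·r - 336·p·r - 504·p^2·r - 280·p·r^2 + 168·p·q·r - 294·p - 441·p^2 - 245·p·r + 147·p·q + 210·p·q + 315·p^2·q + 175·p·q·r - 105·p·q^2    [distributive law]
= 370·r - 446·p·r - 261·r^2 - 35·q·r + 336 + 210·p - 408·q - 3·p·q + 120·q^2 - 784·p·r^2 - 280·r^3 + 343·q·r^2 + 658·p·q·r - 105·q^2·r - 504·p^2·r - 441·p^2 + 315·p^2·q - 105·p·q^2    [combine like terms]

370·r - 446·p·r - 261·r^2 - 35·q·r + 336 + 210·p - 408·q - 3·p·q + 120·q^2 - 784·p·r^2 - 280·r^3 + 343·q·r^2 + 658·p·q·r - 105·q^2·r - 504·p^2·r - 441·p^2 + 315·p^2·q - 105·p·q^2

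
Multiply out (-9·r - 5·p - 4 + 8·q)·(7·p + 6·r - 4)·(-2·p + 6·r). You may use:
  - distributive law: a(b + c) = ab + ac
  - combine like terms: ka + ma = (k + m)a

-24·p^2·r - 450·p·r^2 - 324·r^3 - 72·p·r + 72·r^2 + 70·p^3 + 16·p^2 - 32·p + 96·r - 112·p^2·q + 240·p·q·r + 288·q·r^2 + 64·p·q - 192·q·r

(-9·r - 5·p - 4 + 8·q)·(7·p + 6·r - 4)·(-2·p + 6·r)
= (-63·p·r - 54·r^2 + 36·r - 35·p^2 - 30·p·r + 20·p - 28·p - 24·r + 16 + 56·p·q + 48·q·r - 32·q)·(-2·p + 6·r)    [distributive law]
= (-93·p·r - 54·r^2 + 12·r - 35·p^2 - 8·p + 16 + 56·p·q + 48·q·r - 32·q)·(-2·p + 6·r)    [combine like terms]
= 186·p^2·r - 558·p·r^2 + 108·p·r^2 - 324·r^3 - 24·p·r + 72·r^2 + 70·p^3 - 210·p^2·r + 16·p^2 - 48·p·r - 32·p + 96·r - 112·p^2·q + 336·p·q·r - 96·p·q·r + 288·q·r^2 + 64·p·q - 192·q·r    [distributive law]
= -24·p^2·r - 450·p·r^2 - 324·r^3 - 72·p·r + 72·r^2 + 70·p^3 + 16·p^2 - 32·p + 96·r - 112·p^2·q + 240·p·q·r + 288·q·r^2 + 64·p·q - 192·q·r    [combine like terms]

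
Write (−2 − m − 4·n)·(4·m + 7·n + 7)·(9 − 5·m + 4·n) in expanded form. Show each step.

−65·m + 39·m² − 57·m·n − 434·n − 420·n² − 126 + 20·m³ + 99·m²·n + 48·m·n² − 112·n³

(−2 − m − 4·n)·(4·m + 7·n + 7)·(9 − 5·m + 4·n)
= (−8·m − 14·n − 14 − 4·m² − 7·m·n − 7·m − 16·m·n − 28·n² − 28·n)·(9 − 5·m + 4·n)    [distributive law]
= (−15·m − 42·n − 14 − 4·m² − 23·m·n − 28·n²)·(9 − 5·m + 4·n)    [combine like terms]
= −135·m + 75·m² − 60·m·n − 378·n + 210·m·n − 168·n² − 126 + 70·m − 56·n − 36·m² + 20·m³ − 16·m²·n − 207·m·n + 115·m²·n − 92·m·n² − 252·n² + 140·m·n² − 112·n³    [distributive law]
= −65·m + 39·m² − 57·m·n − 434·n − 420·n² − 126 + 20·m³ + 99·m²·n + 48·m·n² − 112·n³    [combine like terms]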